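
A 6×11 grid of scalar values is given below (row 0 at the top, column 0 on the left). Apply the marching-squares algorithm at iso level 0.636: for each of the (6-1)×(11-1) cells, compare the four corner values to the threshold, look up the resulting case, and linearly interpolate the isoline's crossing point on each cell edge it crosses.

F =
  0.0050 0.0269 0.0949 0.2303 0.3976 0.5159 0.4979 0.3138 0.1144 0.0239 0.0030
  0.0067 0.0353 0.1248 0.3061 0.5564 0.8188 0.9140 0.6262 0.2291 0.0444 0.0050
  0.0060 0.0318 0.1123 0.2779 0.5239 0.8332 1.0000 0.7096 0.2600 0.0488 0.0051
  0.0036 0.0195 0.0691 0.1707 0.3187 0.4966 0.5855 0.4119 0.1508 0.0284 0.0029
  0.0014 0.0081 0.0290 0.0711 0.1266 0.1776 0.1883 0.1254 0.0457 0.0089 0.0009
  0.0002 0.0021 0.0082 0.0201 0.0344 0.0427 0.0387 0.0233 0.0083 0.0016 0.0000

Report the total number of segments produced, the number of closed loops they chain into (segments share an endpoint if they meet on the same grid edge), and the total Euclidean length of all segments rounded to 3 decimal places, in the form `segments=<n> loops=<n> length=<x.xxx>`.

cell (0,4): code 0100 → (0.397,5.000)–(1.000,4.303)
cell (0,5): code 1100 → (0.332,6.000)–(0.397,5.000)
cell (0,6): code 1000 → (1.000,6.966)–(0.332,6.000)
cell (1,4): code 0110 → (1.000,4.303)–(2.000,4.362)
cell (1,6): code 1101 → (1.118,7.000)–(1.000,6.966)
cell (1,7): code 1000 → (2.000,7.164)–(1.118,7.000)
cell (2,4): code 0010 → (2.000,4.362)–(2.586,5.000)
cell (2,5): code 0011 → (2.586,5.000)–(2.878,6.000)
cell (2,6): code 0011 → (2.878,6.000)–(2.247,7.000)
cell (2,7): code 0001 → (2.247,7.000)–(2.000,7.164)
total: 10 segments, chained into 1 closed loop(s), length Σ = 8.506537

segments=10 loops=1 length=8.507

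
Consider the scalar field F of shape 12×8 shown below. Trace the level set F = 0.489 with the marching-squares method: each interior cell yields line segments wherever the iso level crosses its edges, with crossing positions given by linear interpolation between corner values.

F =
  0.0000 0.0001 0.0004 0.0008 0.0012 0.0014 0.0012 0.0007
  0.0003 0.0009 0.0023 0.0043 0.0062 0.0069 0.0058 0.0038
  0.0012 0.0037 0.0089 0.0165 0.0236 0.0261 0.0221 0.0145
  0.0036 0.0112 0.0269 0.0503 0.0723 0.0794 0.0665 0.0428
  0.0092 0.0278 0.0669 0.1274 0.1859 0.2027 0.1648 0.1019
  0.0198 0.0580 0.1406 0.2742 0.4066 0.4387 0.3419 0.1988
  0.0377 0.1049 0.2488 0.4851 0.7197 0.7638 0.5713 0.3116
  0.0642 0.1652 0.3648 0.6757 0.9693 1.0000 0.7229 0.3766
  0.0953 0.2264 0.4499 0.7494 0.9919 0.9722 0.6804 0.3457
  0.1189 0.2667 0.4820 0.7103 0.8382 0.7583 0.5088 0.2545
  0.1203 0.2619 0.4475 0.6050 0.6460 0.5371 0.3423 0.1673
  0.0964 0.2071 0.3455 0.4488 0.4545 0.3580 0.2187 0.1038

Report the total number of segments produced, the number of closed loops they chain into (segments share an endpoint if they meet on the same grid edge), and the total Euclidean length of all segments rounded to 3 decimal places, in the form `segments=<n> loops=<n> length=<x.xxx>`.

cell (5,3): code 0100 → (5.263,4.000)–(6.000,3.017)
cell (5,4): code 1100 → (5.155,5.000)–(5.263,4.000)
cell (5,5): code 1100 → (5.641,6.000)–(5.155,5.000)
cell (5,6): code 1000 → (6.000,6.317)–(5.641,6.000)
cell (6,2): code 0100 → (6.020,3.000)–(7.000,2.399)
cell (6,3): code 1110 → (6.000,3.017)–(6.020,3.000)
cell (6,6): code 1001 → (7.000,6.675)–(6.000,6.317)
cell (7,2): code 0110 → (7.000,2.399)–(8.000,2.131)
cell (7,6): code 1001 → (8.000,6.572)–(7.000,6.675)
cell (8,2): code 0110 → (8.000,2.131)–(9.000,2.031)
cell (8,6): code 1001 → (9.000,6.078)–(8.000,6.572)
cell (9,2): code 0110 → (9.000,2.031)–(10.000,2.263)
cell (9,5): code 1011 → (10.000,5.247)–(9.119,6.000)
cell (9,6): code 0001 → (9.119,6.000)–(9.000,6.078)
cell (10,2): code 0010 → (10.000,2.263)–(10.743,3.000)
cell (10,3): code 0011 → (10.743,3.000)–(10.820,4.000)
cell (10,4): code 0011 → (10.820,4.000)–(10.269,5.000)
cell (10,5): code 0001 → (10.269,5.000)–(10.000,5.247)
total: 18 segments, chained into 1 closed loop(s), length Σ = 16.107848

segments=18 loops=1 length=16.108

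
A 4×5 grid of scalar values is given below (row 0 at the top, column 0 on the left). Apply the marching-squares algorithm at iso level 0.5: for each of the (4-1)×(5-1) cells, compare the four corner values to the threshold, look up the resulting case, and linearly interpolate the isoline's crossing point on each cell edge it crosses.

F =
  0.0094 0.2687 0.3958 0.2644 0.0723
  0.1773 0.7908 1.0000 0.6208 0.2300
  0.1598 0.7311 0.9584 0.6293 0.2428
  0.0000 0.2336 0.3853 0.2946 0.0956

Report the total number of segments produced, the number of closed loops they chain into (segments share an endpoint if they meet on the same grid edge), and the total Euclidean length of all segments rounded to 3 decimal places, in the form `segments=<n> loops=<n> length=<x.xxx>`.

segments=10 loops=1 length=8.606

cell (0,0): code 0100 → (0.443,1.000)–(1.000,0.526)
cell (0,1): code 1100 → (0.172,2.000)–(0.443,1.000)
cell (0,2): code 1100 → (0.661,3.000)–(0.172,2.000)
cell (0,3): code 1000 → (1.000,3.309)–(0.661,3.000)
cell (1,0): code 0110 → (1.000,0.526)–(2.000,0.595)
cell (1,3): code 1001 → (2.000,3.335)–(1.000,3.309)
cell (2,0): code 0010 → (2.000,0.595)–(2.465,1.000)
cell (2,1): code 0011 → (2.465,1.000)–(2.800,2.000)
cell (2,2): code 0011 → (2.800,2.000)–(2.386,3.000)
cell (2,3): code 0001 → (2.386,3.000)–(2.000,3.335)
total: 10 segments, chained into 1 closed loop(s), length Σ = 8.605638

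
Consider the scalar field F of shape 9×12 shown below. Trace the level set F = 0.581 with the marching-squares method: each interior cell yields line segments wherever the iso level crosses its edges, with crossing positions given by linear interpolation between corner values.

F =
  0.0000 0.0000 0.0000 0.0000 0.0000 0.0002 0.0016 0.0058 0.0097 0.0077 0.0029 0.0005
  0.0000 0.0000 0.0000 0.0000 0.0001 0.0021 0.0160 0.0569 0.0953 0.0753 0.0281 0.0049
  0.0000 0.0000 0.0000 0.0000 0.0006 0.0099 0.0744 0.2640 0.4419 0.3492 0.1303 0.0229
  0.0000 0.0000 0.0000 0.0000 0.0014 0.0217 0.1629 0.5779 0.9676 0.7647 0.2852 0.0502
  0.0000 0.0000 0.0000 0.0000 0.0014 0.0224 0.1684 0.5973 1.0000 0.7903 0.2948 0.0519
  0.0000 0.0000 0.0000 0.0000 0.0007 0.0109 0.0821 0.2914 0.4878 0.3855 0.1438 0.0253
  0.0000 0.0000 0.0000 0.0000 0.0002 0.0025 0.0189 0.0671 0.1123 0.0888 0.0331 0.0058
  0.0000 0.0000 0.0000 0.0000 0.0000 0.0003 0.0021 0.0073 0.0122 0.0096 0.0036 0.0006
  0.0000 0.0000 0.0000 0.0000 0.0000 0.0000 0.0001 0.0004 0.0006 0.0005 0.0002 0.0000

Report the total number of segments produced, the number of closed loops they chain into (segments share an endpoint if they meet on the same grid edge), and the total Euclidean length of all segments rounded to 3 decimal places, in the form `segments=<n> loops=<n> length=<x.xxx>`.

segments=10 loops=1 length=7.900

cell (2,7): code 0100 → (2.265,8.000)–(3.000,7.008)
cell (2,8): code 1100 → (2.558,9.000)–(2.265,8.000)
cell (2,9): code 1000 → (3.000,9.383)–(2.558,9.000)
cell (3,6): code 0100 → (3.160,7.000)–(4.000,6.962)
cell (3,7): code 1110 → (3.000,7.008)–(3.160,7.000)
cell (3,9): code 1001 → (4.000,9.422)–(3.000,9.383)
cell (4,6): code 0010 → (4.000,6.962)–(4.053,7.000)
cell (4,7): code 0011 → (4.053,7.000)–(4.818,8.000)
cell (4,8): code 0011 → (4.818,8.000)–(4.517,9.000)
cell (4,9): code 0001 → (4.517,9.000)–(4.000,9.422)
total: 10 segments, chained into 1 closed loop(s), length Σ = 7.900183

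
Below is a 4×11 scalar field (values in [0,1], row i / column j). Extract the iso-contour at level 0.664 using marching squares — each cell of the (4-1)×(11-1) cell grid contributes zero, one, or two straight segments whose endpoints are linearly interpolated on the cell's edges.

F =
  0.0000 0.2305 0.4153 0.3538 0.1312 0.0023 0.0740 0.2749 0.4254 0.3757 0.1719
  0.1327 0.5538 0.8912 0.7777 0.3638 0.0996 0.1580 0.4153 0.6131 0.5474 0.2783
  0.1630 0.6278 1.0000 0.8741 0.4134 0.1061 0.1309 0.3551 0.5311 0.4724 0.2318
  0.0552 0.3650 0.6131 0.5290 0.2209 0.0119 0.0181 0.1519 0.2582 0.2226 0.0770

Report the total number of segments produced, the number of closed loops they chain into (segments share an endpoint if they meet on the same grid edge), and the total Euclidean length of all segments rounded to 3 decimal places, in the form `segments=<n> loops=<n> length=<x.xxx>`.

segments=8 loops=1 length=7.320

cell (0,1): code 0100 → (0.523,2.000)–(1.000,1.327)
cell (0,2): code 1100 → (0.732,3.000)–(0.523,2.000)
cell (0,3): code 1000 → (1.000,3.275)–(0.732,3.000)
cell (1,1): code 0110 → (1.000,1.327)–(2.000,1.097)
cell (1,3): code 1001 → (2.000,3.456)–(1.000,3.275)
cell (2,1): code 0010 → (2.000,1.097)–(2.868,2.000)
cell (2,2): code 0011 → (2.868,2.000)–(2.609,3.000)
cell (2,3): code 0001 → (2.609,3.000)–(2.000,3.456)
total: 8 segments, chained into 1 closed loop(s), length Σ = 7.319784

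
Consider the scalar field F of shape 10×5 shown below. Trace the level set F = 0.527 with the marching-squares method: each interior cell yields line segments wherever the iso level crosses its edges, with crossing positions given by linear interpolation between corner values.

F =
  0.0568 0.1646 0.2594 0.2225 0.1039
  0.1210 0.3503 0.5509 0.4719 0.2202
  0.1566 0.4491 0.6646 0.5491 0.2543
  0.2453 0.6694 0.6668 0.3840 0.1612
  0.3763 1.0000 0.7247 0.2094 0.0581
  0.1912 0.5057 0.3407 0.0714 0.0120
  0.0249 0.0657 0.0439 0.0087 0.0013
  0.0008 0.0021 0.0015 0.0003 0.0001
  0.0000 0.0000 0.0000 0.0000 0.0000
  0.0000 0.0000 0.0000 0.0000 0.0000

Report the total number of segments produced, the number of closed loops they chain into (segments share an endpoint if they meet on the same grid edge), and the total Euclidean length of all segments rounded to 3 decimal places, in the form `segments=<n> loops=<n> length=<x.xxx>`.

cell (0,1): code 0100 → (0.918,2.000)–(1.000,1.881)
cell (0,2): code 1000 → (1.000,2.303)–(0.918,2.000)
cell (1,1): code 0110 → (1.000,1.881)–(2.000,1.361)
cell (1,2): code 1101 → (1.714,3.000)–(1.000,2.303)
cell (1,3): code 1000 → (2.000,3.075)–(1.714,3.000)
cell (2,0): code 0100 → (2.354,1.000)–(3.000,0.664)
cell (2,1): code 1110 → (2.000,1.361)–(2.354,1.000)
cell (2,2): code 1011 → (3.000,2.494)–(2.134,3.000)
cell (2,3): code 0001 → (2.134,3.000)–(2.000,3.075)
cell (3,0): code 0110 → (3.000,0.664)–(4.000,0.242)
cell (3,2): code 1001 → (4.000,2.384)–(3.000,2.494)
cell (4,0): code 0010 → (4.000,0.242)–(4.957,1.000)
cell (4,1): code 0011 → (4.957,1.000)–(4.515,2.000)
cell (4,2): code 0001 → (4.515,2.000)–(4.000,2.384)
total: 14 segments, chained into 1 closed loop(s), length Σ = 10.317353

segments=14 loops=1 length=10.317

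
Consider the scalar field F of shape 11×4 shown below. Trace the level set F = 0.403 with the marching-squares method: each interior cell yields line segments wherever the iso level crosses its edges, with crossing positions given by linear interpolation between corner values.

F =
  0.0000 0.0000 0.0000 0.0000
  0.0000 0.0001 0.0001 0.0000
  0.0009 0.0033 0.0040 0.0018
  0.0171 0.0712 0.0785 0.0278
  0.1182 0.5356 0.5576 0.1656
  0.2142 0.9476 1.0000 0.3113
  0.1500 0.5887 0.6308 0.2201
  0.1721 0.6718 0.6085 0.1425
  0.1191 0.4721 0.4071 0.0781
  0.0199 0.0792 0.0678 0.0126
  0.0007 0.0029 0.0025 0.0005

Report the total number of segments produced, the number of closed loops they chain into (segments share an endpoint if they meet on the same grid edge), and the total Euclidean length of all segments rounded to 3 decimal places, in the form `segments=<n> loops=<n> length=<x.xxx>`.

cell (3,0): code 0100 → (3.714,1.000)–(4.000,0.682)
cell (3,1): code 1100 → (3.677,2.000)–(3.714,1.000)
cell (3,2): code 1000 → (4.000,2.394)–(3.677,2.000)
cell (4,0): code 0110 → (4.000,0.682)–(5.000,0.257)
cell (4,2): code 1001 → (5.000,2.867)–(4.000,2.394)
cell (5,0): code 0110 → (5.000,0.257)–(6.000,0.577)
cell (5,2): code 1001 → (6.000,2.555)–(5.000,2.867)
cell (6,0): code 0110 → (6.000,0.577)–(7.000,0.462)
cell (6,2): code 1001 → (7.000,2.441)–(6.000,2.555)
cell (7,0): code 0110 → (7.000,0.462)–(8.000,0.804)
cell (7,2): code 1001 → (8.000,2.012)–(7.000,2.441)
cell (8,0): code 0010 → (8.000,0.804)–(8.176,1.000)
cell (8,1): code 0011 → (8.176,1.000)–(8.012,2.000)
cell (8,2): code 0001 → (8.012,2.000)–(8.000,2.012)
total: 14 segments, chained into 1 closed loop(s), length Σ = 11.678946

segments=14 loops=1 length=11.679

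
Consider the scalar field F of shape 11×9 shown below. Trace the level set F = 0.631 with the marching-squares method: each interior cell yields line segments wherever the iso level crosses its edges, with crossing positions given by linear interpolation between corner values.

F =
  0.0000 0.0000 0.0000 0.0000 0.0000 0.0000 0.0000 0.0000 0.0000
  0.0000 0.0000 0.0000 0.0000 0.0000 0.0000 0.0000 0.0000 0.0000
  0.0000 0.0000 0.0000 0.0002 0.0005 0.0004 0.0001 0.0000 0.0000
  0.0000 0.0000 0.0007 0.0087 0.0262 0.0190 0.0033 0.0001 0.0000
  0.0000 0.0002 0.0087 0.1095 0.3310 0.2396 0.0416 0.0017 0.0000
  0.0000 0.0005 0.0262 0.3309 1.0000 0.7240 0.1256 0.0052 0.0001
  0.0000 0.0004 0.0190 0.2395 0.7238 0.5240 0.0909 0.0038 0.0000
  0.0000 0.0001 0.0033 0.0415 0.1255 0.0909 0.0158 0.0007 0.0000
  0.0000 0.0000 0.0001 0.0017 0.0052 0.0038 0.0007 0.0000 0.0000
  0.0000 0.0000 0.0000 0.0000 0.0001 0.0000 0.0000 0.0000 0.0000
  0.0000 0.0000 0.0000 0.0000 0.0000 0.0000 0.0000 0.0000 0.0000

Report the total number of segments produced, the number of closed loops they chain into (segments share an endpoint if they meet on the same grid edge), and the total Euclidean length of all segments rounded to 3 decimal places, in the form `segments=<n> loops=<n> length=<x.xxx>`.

cell (4,3): code 0100 → (4.448,4.000)–(5.000,3.449)
cell (4,4): code 1100 → (4.808,5.000)–(4.448,4.000)
cell (4,5): code 1000 → (5.000,5.155)–(4.808,5.000)
cell (5,3): code 0110 → (5.000,3.449)–(6.000,3.808)
cell (5,4): code 1011 → (6.000,4.464)–(5.465,5.000)
cell (5,5): code 0001 → (5.465,5.000)–(5.000,5.155)
cell (6,3): code 0010 → (6.000,3.808)–(6.155,4.000)
cell (6,4): code 0001 → (6.155,4.000)–(6.000,4.464)
total: 8 segments, chained into 1 closed loop(s), length Σ = 5.135927

segments=8 loops=1 length=5.136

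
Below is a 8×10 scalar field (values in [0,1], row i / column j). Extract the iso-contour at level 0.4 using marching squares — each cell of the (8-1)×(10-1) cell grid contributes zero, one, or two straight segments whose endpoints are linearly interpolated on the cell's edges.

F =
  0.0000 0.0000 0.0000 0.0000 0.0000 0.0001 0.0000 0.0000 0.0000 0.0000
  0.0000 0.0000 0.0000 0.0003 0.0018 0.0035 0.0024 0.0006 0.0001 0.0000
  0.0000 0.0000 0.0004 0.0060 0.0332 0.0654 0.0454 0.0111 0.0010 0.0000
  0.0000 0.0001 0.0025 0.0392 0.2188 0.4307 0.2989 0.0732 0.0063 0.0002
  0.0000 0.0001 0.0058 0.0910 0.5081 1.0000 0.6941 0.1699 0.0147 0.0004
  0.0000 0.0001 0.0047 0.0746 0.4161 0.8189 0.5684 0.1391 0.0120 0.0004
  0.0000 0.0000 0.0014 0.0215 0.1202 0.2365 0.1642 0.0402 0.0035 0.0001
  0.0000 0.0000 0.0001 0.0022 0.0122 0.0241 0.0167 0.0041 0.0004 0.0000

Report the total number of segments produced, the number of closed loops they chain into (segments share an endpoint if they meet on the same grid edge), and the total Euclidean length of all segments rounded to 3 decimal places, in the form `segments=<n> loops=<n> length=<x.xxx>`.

segments=12 loops=1 length=8.597

cell (2,4): code 0100 → (2.916,5.000)–(3.000,4.855)
cell (2,5): code 1000 → (3.000,5.233)–(2.916,5.000)
cell (3,3): code 0100 → (3.626,4.000)–(4.000,3.741)
cell (3,4): code 1110 → (3.000,4.855)–(3.626,4.000)
cell (3,5): code 1101 → (3.256,6.000)–(3.000,5.233)
cell (3,6): code 1000 → (4.000,6.561)–(3.256,6.000)
cell (4,3): code 0110 → (4.000,3.741)–(5.000,3.953)
cell (4,6): code 1001 → (5.000,6.392)–(4.000,6.561)
cell (5,3): code 0010 → (5.000,3.953)–(5.054,4.000)
cell (5,4): code 0011 → (5.054,4.000)–(5.719,5.000)
cell (5,5): code 0011 → (5.719,5.000)–(5.417,6.000)
cell (5,6): code 0001 → (5.417,6.000)–(5.000,6.392)
total: 12 segments, chained into 1 closed loop(s), length Σ = 8.596645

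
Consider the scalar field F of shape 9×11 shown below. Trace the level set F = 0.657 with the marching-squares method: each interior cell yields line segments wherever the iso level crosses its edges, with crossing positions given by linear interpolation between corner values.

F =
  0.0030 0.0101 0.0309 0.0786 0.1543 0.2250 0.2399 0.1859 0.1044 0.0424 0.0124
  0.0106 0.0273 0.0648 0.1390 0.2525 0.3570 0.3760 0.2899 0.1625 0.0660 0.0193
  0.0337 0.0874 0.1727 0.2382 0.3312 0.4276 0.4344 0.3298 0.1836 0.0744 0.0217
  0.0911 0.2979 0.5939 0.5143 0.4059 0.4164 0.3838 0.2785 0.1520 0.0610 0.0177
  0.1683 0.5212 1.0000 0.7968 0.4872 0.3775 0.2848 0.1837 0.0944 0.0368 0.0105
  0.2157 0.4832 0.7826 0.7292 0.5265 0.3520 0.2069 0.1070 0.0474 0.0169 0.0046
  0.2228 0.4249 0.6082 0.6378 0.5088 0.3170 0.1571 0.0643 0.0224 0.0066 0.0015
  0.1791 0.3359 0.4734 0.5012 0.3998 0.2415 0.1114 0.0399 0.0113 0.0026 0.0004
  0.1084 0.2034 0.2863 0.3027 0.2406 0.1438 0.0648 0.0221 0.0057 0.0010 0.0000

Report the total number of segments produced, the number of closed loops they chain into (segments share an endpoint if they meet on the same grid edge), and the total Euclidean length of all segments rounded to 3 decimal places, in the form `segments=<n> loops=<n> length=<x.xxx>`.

segments=8 loops=1 length=7.587

cell (3,1): code 0100 → (3.155,2.000)–(4.000,1.284)
cell (3,2): code 1100 → (3.505,3.000)–(3.155,2.000)
cell (3,3): code 1000 → (4.000,3.452)–(3.505,3.000)
cell (4,1): code 0110 → (4.000,1.284)–(5.000,1.580)
cell (4,3): code 1001 → (5.000,3.356)–(4.000,3.452)
cell (5,1): code 0010 → (5.000,1.580)–(5.720,2.000)
cell (5,2): code 0011 → (5.720,2.000)–(5.790,3.000)
cell (5,3): code 0001 → (5.790,3.000)–(5.000,3.356)
total: 8 segments, chained into 1 closed loop(s), length Σ = 7.586910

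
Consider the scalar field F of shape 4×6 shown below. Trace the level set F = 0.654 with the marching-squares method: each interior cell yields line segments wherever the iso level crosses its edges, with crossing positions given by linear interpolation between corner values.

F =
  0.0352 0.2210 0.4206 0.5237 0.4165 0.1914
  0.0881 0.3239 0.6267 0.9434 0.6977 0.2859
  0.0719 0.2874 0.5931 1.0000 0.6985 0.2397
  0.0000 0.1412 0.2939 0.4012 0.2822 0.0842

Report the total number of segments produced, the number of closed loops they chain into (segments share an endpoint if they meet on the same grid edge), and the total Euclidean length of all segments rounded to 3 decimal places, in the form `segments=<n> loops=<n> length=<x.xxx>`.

cell (0,2): code 0100 → (0.310,3.000)–(1.000,2.086)
cell (0,3): code 1100 → (0.845,4.000)–(0.310,3.000)
cell (0,4): code 1000 → (1.000,4.106)–(0.845,4.000)
cell (1,2): code 0110 → (1.000,2.086)–(2.000,2.150)
cell (1,4): code 1001 → (2.000,4.097)–(1.000,4.106)
cell (2,2): code 0010 → (2.000,2.150)–(2.578,3.000)
cell (2,3): code 0011 → (2.578,3.000)–(2.107,4.000)
cell (2,4): code 0001 → (2.107,4.000)–(2.000,4.097)
total: 8 segments, chained into 1 closed loop(s), length Σ = 6.746468

segments=8 loops=1 length=6.746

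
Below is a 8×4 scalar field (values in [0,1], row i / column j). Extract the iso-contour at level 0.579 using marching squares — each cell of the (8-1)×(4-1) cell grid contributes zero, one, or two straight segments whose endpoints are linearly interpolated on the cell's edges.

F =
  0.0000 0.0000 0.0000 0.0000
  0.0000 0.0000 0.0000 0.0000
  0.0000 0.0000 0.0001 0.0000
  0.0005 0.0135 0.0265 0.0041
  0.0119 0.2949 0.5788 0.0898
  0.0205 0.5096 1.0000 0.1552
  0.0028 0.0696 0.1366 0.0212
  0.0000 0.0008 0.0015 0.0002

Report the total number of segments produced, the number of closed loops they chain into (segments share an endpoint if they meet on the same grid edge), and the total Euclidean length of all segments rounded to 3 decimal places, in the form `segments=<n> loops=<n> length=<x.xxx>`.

segments=4 loops=1 length=4.119

cell (4,1): code 0100 → (4.000,2.000)–(5.000,1.142)
cell (4,2): code 1000 → (5.000,2.498)–(4.000,2.000)
cell (5,1): code 0010 → (5.000,1.142)–(5.488,2.000)
cell (5,2): code 0001 → (5.488,2.000)–(5.000,2.498)
total: 4 segments, chained into 1 closed loop(s), length Σ = 4.118968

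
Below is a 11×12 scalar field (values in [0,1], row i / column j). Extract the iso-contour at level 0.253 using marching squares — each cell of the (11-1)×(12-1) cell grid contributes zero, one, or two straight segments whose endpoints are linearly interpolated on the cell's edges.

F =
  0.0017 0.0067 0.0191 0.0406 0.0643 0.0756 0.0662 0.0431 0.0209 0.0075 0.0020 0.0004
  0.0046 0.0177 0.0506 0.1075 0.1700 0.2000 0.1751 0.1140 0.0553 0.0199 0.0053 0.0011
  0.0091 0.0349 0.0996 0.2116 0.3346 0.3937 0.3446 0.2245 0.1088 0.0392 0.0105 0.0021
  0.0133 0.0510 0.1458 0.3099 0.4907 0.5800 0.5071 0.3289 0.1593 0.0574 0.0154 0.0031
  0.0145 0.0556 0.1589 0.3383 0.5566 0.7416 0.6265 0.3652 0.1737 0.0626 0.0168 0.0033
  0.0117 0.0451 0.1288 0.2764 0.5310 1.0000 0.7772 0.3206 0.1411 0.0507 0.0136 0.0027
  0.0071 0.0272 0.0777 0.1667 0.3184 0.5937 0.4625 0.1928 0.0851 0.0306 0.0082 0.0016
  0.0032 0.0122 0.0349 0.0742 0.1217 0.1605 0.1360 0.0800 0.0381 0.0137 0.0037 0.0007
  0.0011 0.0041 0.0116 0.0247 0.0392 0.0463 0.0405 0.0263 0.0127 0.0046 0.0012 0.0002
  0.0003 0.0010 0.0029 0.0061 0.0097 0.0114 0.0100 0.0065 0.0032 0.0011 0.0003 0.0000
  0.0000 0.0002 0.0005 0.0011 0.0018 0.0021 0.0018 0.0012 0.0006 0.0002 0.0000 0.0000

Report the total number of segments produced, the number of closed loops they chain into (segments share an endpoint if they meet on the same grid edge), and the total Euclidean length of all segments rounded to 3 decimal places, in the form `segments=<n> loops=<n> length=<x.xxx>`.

cell (1,3): code 0100 → (1.504,4.000)–(2.000,3.337)
cell (1,4): code 1100 → (1.274,5.000)–(1.504,4.000)
cell (1,5): code 1100 → (1.460,6.000)–(1.274,5.000)
cell (1,6): code 1000 → (2.000,6.763)–(1.460,6.000)
cell (2,2): code 0100 → (2.421,3.000)–(3.000,2.653)
cell (2,3): code 1110 → (2.000,3.337)–(2.421,3.000)
cell (2,6): code 1101 → (2.273,7.000)–(2.000,6.763)
cell (2,7): code 1000 → (3.000,7.448)–(2.273,7.000)
cell (3,2): code 0110 → (3.000,2.653)–(4.000,2.525)
cell (3,7): code 1001 → (4.000,7.586)–(3.000,7.448)
cell (4,2): code 0110 → (4.000,2.525)–(5.000,2.841)
cell (4,7): code 1001 → (5.000,7.377)–(4.000,7.586)
cell (5,2): code 0010 → (5.000,2.841)–(5.213,3.000)
cell (5,3): code 0111 → (5.213,3.000)–(6.000,3.569)
cell (5,6): code 1011 → (6.000,6.777)–(5.529,7.000)
cell (5,7): code 0001 → (5.529,7.000)–(5.000,7.377)
cell (6,3): code 0010 → (6.000,3.569)–(6.332,4.000)
cell (6,4): code 0011 → (6.332,4.000)–(6.786,5.000)
cell (6,5): code 0011 → (6.786,5.000)–(6.642,6.000)
cell (6,6): code 0001 → (6.642,6.000)–(6.000,6.777)
total: 20 segments, chained into 1 closed loop(s), length Σ = 16.391909

segments=20 loops=1 length=16.392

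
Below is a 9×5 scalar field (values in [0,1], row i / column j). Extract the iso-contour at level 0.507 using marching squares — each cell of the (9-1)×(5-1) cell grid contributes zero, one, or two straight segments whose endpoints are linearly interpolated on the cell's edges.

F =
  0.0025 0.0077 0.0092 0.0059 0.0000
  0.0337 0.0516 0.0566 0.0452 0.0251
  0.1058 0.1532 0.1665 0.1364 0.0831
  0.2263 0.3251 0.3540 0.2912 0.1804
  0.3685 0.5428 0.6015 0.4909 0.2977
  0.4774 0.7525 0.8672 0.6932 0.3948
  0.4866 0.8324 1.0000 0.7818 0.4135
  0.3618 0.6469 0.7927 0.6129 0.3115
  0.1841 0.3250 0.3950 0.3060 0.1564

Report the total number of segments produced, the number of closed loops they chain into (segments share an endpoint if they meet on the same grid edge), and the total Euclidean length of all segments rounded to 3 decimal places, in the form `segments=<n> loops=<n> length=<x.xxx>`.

segments=14 loops=1 length=12.149

cell (3,0): code 0100 → (3.836,1.000)–(4.000,0.795)
cell (3,1): code 1100 → (3.618,2.000)–(3.836,1.000)
cell (3,2): code 1000 → (4.000,2.854)–(3.618,2.000)
cell (4,0): code 0110 → (4.000,0.795)–(5.000,0.108)
cell (4,2): code 1101 → (4.080,3.000)–(4.000,2.854)
cell (4,3): code 1000 → (5.000,3.624)–(4.080,3.000)
cell (5,0): code 0110 → (5.000,0.108)–(6.000,0.059)
cell (5,3): code 1001 → (6.000,3.746)–(5.000,3.624)
cell (6,0): code 0110 → (6.000,0.059)–(7.000,0.509)
cell (6,3): code 1001 → (7.000,3.351)–(6.000,3.746)
cell (7,0): code 0010 → (7.000,0.509)–(7.435,1.000)
cell (7,1): code 0011 → (7.435,1.000)–(7.718,2.000)
cell (7,2): code 0011 → (7.718,2.000)–(7.345,3.000)
cell (7,3): code 0001 → (7.345,3.000)–(7.000,3.351)
total: 14 segments, chained into 1 closed loop(s), length Σ = 12.148760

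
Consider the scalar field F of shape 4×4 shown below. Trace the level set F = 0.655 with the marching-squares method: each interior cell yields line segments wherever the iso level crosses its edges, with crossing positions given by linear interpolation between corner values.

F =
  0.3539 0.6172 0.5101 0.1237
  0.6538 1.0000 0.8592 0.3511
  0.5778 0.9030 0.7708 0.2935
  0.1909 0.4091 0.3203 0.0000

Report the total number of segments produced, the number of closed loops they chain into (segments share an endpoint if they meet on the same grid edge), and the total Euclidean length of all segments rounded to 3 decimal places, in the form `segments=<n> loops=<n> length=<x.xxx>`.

cell (0,0): code 0100 → (0.099,1.000)–(1.000,0.003)
cell (0,1): code 1100 → (0.415,2.000)–(0.099,1.000)
cell (0,2): code 1000 → (1.000,2.402)–(0.415,2.000)
cell (1,0): code 0110 → (1.000,0.003)–(2.000,0.237)
cell (1,2): code 1001 → (2.000,2.243)–(1.000,2.402)
cell (2,0): code 0010 → (2.000,0.237)–(2.502,1.000)
cell (2,1): code 0011 → (2.502,1.000)–(2.257,2.000)
cell (2,2): code 0001 → (2.257,2.000)–(2.000,2.243)
total: 8 segments, chained into 1 closed loop(s), length Σ = 7.437886

segments=8 loops=1 length=7.438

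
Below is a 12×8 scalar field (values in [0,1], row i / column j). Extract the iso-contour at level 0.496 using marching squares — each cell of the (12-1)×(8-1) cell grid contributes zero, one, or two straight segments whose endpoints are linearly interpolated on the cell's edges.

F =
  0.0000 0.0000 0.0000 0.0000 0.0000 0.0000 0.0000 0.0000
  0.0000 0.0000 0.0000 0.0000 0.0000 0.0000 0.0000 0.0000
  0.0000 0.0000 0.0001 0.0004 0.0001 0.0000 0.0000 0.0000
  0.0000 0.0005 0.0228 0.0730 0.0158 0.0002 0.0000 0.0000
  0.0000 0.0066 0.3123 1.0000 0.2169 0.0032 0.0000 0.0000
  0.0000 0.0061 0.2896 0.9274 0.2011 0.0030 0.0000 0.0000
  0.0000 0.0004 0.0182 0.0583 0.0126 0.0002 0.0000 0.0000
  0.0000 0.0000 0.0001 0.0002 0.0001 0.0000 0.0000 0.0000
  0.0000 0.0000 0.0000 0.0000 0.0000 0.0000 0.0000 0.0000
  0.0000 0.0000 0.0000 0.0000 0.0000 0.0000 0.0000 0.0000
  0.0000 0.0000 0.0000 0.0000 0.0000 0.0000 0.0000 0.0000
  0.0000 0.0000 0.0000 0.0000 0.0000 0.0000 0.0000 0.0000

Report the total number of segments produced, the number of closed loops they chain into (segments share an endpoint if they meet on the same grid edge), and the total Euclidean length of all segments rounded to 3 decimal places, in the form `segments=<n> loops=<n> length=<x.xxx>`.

segments=6 loops=1 length=5.371

cell (3,2): code 0100 → (3.456,3.000)–(4.000,2.267)
cell (3,3): code 1000 → (4.000,3.644)–(3.456,3.000)
cell (4,2): code 0110 → (4.000,2.267)–(5.000,2.324)
cell (4,3): code 1001 → (5.000,3.594)–(4.000,3.644)
cell (5,2): code 0010 → (5.000,2.324)–(5.496,3.000)
cell (5,3): code 0001 → (5.496,3.000)–(5.000,3.594)
total: 6 segments, chained into 1 closed loop(s), length Σ = 5.370911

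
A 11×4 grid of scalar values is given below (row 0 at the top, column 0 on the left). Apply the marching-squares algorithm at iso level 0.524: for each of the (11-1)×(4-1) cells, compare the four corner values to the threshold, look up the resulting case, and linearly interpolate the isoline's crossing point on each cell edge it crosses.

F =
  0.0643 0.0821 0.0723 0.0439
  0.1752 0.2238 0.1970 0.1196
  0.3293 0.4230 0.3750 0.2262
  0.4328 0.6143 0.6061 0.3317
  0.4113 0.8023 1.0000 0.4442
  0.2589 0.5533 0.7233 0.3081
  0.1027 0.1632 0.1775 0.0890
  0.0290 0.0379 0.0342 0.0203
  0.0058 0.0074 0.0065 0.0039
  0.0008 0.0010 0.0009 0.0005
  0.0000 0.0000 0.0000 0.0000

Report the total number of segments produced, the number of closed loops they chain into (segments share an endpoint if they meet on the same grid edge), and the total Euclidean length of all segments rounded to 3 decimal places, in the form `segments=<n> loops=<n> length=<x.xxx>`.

cell (2,0): code 0100 → (2.528,1.000)–(3.000,0.502)
cell (2,1): code 1100 → (2.645,2.000)–(2.528,1.000)
cell (2,2): code 1000 → (3.000,2.299)–(2.645,2.000)
cell (3,0): code 0110 → (3.000,0.502)–(4.000,0.288)
cell (3,2): code 1001 → (4.000,2.856)–(3.000,2.299)
cell (4,0): code 0110 → (4.000,0.288)–(5.000,0.900)
cell (4,2): code 1001 → (5.000,2.480)–(4.000,2.856)
cell (5,0): code 0010 → (5.000,0.900)–(5.075,1.000)
cell (5,1): code 0011 → (5.075,1.000)–(5.365,2.000)
cell (5,2): code 0001 → (5.365,2.000)–(5.000,2.480)
total: 10 segments, chained into 1 closed loop(s), length Σ = 8.334583

segments=10 loops=1 length=8.335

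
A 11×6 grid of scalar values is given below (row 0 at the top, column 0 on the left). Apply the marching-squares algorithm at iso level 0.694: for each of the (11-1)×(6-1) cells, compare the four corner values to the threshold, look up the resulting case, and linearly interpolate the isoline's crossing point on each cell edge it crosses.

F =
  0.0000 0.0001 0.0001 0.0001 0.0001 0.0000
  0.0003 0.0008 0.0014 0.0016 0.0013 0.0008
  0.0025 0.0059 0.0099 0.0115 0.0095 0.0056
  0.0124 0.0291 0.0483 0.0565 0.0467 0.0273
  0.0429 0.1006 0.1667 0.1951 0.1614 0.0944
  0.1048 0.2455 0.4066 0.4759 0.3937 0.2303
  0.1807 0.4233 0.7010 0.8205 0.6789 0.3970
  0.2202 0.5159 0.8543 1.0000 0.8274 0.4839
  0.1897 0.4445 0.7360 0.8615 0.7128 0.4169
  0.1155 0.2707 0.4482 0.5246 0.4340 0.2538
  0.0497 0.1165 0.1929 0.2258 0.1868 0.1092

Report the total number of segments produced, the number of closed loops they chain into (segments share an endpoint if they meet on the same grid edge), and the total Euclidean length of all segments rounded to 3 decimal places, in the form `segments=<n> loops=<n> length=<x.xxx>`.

cell (5,1): code 0100 → (5.976,2.000)–(6.000,1.975)
cell (5,2): code 1100 → (5.633,3.000)–(5.976,2.000)
cell (5,3): code 1000 → (6.000,3.893)–(5.633,3.000)
cell (6,1): code 0110 → (6.000,1.975)–(7.000,1.526)
cell (6,3): code 1101 → (6.102,4.000)–(6.000,3.893)
cell (6,4): code 1000 → (7.000,4.388)–(6.102,4.000)
cell (7,1): code 0110 → (7.000,1.526)–(8.000,1.856)
cell (7,4): code 1001 → (8.000,4.064)–(7.000,4.388)
cell (8,1): code 0010 → (8.000,1.856)–(8.146,2.000)
cell (8,2): code 0011 → (8.146,2.000)–(8.497,3.000)
cell (8,3): code 0011 → (8.497,3.000)–(8.067,4.000)
cell (8,4): code 0001 → (8.067,4.000)–(8.000,4.064)
total: 12 segments, chained into 1 closed loop(s), length Σ = 8.830175

segments=12 loops=1 length=8.830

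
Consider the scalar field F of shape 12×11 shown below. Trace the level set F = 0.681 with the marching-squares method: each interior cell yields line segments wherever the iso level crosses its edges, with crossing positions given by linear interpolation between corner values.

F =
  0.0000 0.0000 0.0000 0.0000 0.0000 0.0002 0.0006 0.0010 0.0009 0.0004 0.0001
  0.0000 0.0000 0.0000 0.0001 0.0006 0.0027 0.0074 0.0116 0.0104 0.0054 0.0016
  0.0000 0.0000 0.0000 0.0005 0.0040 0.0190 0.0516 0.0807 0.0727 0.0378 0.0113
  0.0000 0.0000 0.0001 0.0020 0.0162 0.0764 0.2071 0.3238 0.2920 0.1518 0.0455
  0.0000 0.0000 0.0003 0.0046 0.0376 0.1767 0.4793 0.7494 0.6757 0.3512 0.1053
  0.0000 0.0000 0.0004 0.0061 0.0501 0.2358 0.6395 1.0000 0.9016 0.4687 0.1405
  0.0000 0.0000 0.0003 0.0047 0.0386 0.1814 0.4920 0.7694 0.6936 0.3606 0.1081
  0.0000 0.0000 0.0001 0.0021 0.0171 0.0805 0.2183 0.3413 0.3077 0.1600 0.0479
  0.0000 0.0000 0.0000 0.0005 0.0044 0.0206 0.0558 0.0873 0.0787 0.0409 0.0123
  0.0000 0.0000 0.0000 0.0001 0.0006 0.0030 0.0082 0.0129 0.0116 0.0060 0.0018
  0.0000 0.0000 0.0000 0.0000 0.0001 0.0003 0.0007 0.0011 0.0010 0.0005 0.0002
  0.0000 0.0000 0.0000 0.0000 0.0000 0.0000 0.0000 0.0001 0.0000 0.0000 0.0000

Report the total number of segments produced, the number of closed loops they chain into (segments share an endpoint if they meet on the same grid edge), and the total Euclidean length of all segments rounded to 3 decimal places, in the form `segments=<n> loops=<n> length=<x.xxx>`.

cell (3,6): code 0100 → (3.839,7.000)–(4.000,6.747)
cell (3,7): code 1000 → (4.000,7.928)–(3.839,7.000)
cell (4,6): code 0110 → (4.000,6.747)–(5.000,6.115)
cell (4,7): code 1101 → (4.023,8.000)–(4.000,7.928)
cell (4,8): code 1000 → (5.000,8.510)–(4.023,8.000)
cell (5,6): code 0110 → (5.000,6.115)–(6.000,6.681)
cell (5,8): code 1001 → (6.000,8.038)–(5.000,8.510)
cell (6,6): code 0010 → (6.000,6.681)–(6.206,7.000)
cell (6,7): code 0011 → (6.206,7.000)–(6.033,8.000)
cell (6,8): code 0001 → (6.033,8.000)–(6.000,8.038)
total: 10 segments, chained into 1 closed loop(s), length Σ = 7.301320

segments=10 loops=1 length=7.301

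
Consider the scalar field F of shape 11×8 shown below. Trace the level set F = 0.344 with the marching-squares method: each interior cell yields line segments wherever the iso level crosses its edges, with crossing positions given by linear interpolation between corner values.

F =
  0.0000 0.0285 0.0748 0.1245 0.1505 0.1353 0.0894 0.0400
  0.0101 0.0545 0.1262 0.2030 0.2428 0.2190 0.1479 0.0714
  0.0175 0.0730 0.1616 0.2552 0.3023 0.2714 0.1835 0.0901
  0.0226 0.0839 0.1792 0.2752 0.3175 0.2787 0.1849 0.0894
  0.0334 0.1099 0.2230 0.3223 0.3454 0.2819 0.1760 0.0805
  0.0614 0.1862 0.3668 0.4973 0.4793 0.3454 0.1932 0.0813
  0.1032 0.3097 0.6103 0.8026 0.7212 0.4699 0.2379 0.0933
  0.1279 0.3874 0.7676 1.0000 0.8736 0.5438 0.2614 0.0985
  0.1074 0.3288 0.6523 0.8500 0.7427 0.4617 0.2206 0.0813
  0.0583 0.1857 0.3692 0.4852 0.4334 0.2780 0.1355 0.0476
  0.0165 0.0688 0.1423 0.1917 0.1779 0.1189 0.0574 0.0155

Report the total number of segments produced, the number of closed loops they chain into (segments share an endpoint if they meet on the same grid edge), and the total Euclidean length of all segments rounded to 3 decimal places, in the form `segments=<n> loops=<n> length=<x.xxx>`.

segments=22 loops=1 length=15.987

cell (3,3): code 0100 → (3.950,4.000)–(4.000,3.939)
cell (3,4): code 1000 → (4.000,4.022)–(3.950,4.000)
cell (4,1): code 0100 → (4.841,2.000)–(5.000,1.874)
cell (4,2): code 1100 → (4.124,3.000)–(4.841,2.000)
cell (4,3): code 1110 → (4.000,3.939)–(4.124,3.000)
cell (4,4): code 1101 → (4.978,5.000)–(4.000,4.022)
cell (4,5): code 1000 → (5.000,5.009)–(4.978,5.000)
cell (5,1): code 0110 → (5.000,1.874)–(6.000,1.114)
cell (5,5): code 1001 → (6.000,5.543)–(5.000,5.009)
cell (6,0): code 0100 → (6.441,1.000)–(7.000,0.833)
cell (6,1): code 1110 → (6.000,1.114)–(6.441,1.000)
cell (6,5): code 1001 → (7.000,5.708)–(6.000,5.543)
cell (7,0): code 0010 → (7.000,0.833)–(7.741,1.000)
cell (7,1): code 0111 → (7.741,1.000)–(8.000,1.047)
cell (7,5): code 1001 → (8.000,5.488)–(7.000,5.708)
cell (8,1): code 0110 → (8.000,1.047)–(9.000,1.863)
cell (8,4): code 1011 → (9.000,4.575)–(8.641,5.000)
cell (8,5): code 0001 → (8.641,5.000)–(8.000,5.488)
cell (9,1): code 0010 → (9.000,1.863)–(9.111,2.000)
cell (9,2): code 0011 → (9.111,2.000)–(9.481,3.000)
cell (9,3): code 0011 → (9.481,3.000)–(9.350,4.000)
cell (9,4): code 0001 → (9.350,4.000)–(9.000,4.575)
total: 22 segments, chained into 1 closed loop(s), length Σ = 15.986807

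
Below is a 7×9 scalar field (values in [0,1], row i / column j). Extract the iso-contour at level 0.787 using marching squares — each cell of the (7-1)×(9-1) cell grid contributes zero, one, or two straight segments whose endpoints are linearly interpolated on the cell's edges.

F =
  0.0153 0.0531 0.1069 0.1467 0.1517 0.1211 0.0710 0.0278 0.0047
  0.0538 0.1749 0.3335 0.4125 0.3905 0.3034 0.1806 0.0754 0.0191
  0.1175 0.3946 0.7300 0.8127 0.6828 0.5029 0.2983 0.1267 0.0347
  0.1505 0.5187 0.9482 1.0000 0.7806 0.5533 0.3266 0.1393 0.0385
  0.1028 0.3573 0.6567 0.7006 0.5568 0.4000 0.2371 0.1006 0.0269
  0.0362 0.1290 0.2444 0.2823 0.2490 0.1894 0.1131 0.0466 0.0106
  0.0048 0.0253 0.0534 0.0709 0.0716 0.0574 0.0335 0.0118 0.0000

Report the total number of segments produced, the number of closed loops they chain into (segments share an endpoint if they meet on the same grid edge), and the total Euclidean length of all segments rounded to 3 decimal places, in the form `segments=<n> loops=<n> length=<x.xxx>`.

segments=8 loops=1 length=6.239

cell (1,2): code 0100 → (1.936,3.000)–(2.000,2.689)
cell (1,3): code 1000 → (2.000,3.198)–(1.936,3.000)
cell (2,1): code 0100 → (2.261,2.000)–(3.000,1.625)
cell (2,2): code 1110 → (2.000,2.689)–(2.261,2.000)
cell (2,3): code 1001 → (3.000,3.971)–(2.000,3.198)
cell (3,1): code 0010 → (3.000,1.625)–(3.553,2.000)
cell (3,2): code 0011 → (3.553,2.000)–(3.711,3.000)
cell (3,3): code 0001 → (3.711,3.000)–(3.000,3.971)
total: 8 segments, chained into 1 closed loop(s), length Σ = 6.239383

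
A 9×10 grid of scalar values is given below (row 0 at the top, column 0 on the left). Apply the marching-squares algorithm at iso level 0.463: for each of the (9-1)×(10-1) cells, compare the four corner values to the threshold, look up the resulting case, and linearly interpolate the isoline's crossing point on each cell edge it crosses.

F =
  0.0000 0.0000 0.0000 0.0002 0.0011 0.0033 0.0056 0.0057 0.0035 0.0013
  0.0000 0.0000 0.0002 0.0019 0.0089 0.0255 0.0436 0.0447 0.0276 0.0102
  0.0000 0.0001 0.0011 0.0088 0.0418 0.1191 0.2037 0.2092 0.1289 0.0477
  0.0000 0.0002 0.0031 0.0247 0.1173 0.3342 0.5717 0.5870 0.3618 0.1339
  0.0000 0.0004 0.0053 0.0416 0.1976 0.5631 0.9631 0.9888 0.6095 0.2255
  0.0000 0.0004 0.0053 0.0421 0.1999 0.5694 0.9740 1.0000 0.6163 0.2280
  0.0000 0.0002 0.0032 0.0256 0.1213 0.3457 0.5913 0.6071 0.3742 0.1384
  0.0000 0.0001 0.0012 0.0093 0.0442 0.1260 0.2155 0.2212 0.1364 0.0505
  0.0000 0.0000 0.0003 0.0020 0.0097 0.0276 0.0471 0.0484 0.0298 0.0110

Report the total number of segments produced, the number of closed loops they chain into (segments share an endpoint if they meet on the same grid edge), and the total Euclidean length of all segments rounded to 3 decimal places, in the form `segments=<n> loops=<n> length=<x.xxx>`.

cell (2,5): code 0100 → (2.705,6.000)–(3.000,5.542)
cell (2,6): code 1100 → (2.672,7.000)–(2.705,6.000)
cell (2,7): code 1000 → (3.000,7.551)–(2.672,7.000)
cell (3,4): code 0100 → (3.563,5.000)–(4.000,4.726)
cell (3,5): code 1110 → (3.000,5.542)–(3.563,5.000)
cell (3,7): code 1101 → (3.409,8.000)–(3.000,7.551)
cell (3,8): code 1000 → (4.000,8.382)–(3.409,8.000)
cell (4,4): code 0110 → (4.000,4.726)–(5.000,4.712)
cell (4,8): code 1001 → (5.000,8.395)–(4.000,8.382)
cell (5,4): code 0010 → (5.000,4.712)–(5.476,5.000)
cell (5,5): code 0111 → (5.476,5.000)–(6.000,5.478)
cell (5,7): code 1011 → (6.000,7.619)–(5.633,8.000)
cell (5,8): code 0001 → (5.633,8.000)–(5.000,8.395)
cell (6,5): code 0010 → (6.000,5.478)–(6.341,6.000)
cell (6,6): code 0011 → (6.341,6.000)–(6.373,7.000)
cell (6,7): code 0001 → (6.373,7.000)–(6.000,7.619)
total: 16 segments, chained into 1 closed loop(s), length Σ = 11.682900

segments=16 loops=1 length=11.683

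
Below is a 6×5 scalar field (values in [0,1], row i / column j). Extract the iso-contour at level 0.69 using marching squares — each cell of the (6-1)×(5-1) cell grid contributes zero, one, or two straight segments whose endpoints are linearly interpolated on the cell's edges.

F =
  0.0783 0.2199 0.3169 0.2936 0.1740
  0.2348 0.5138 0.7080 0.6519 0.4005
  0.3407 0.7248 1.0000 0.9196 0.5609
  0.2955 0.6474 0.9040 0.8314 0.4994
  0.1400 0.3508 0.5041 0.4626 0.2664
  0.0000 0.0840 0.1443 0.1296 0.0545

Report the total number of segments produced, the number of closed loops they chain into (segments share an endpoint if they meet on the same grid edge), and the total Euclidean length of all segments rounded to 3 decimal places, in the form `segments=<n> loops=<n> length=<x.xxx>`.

cell (0,1): code 0100 → (0.954,2.000)–(1.000,1.907)
cell (0,2): code 1000 → (1.000,2.321)–(0.954,2.000)
cell (1,0): code 0100 → (1.835,1.000)–(2.000,0.909)
cell (1,1): code 1110 → (1.000,1.907)–(1.835,1.000)
cell (1,2): code 1101 → (1.142,3.000)–(1.000,2.321)
cell (1,3): code 1000 → (2.000,3.640)–(1.142,3.000)
cell (2,0): code 0010 → (2.000,0.909)–(2.450,1.000)
cell (2,1): code 0111 → (2.450,1.000)–(3.000,1.166)
cell (2,3): code 1001 → (3.000,3.426)–(2.000,3.640)
cell (3,1): code 0010 → (3.000,1.166)–(3.535,2.000)
cell (3,2): code 0011 → (3.535,2.000)–(3.383,3.000)
cell (3,3): code 0001 → (3.383,3.000)–(3.000,3.426)
total: 12 segments, chained into 1 closed loop(s), length Σ = 8.244625

segments=12 loops=1 length=8.245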